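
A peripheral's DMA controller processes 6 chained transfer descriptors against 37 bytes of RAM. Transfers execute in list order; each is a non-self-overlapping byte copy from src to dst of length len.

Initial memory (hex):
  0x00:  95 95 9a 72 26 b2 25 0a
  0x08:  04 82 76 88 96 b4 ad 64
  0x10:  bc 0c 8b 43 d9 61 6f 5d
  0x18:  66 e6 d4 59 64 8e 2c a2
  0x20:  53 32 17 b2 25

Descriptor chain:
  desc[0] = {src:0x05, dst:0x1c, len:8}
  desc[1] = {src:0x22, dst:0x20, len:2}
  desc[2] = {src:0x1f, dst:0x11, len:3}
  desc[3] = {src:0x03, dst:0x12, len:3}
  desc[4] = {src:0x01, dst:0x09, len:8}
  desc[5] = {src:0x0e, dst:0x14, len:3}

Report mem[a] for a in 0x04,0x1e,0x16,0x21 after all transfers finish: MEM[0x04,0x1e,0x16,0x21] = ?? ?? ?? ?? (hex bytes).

MEM[0x04,0x1e,0x16,0x21] = 26 0a 04 96

D0: mem[0x1c..0x23] <- [b2 25 0a 04 82 76 88 96]
D1: mem[0x20..0x21] <- [88 96]
D2: mem[0x11..0x13] <- [04 88 96]
D3: mem[0x12..0x14] <- [72 26 b2]
D4: mem[0x09..0x10] <- [95 9a 72 26 b2 25 0a 04]
D5: mem[0x14..0x16] <- [25 0a 04]
query mem[0x04]=0x26, mem[0x1e]=0x0a, mem[0x16]=0x04, mem[0x21]=0x96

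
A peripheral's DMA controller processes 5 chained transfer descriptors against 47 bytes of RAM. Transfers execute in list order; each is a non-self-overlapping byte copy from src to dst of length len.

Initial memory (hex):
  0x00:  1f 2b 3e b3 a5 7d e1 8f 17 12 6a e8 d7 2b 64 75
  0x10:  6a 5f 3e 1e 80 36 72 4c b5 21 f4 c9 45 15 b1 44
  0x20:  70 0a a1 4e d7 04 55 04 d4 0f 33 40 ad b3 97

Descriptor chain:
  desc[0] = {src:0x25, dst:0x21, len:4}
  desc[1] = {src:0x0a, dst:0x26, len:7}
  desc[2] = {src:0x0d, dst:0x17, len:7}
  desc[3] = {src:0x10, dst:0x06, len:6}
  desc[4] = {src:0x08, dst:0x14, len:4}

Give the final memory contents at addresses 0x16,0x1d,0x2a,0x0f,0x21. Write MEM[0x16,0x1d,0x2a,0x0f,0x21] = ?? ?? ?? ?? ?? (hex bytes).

MEM[0x16,0x1d,0x2a,0x0f,0x21] = 80 1e 64 75 04

  after D0: wrote 4B at 0x21 = 045504d4
  after D1: wrote 7B at 0x26 = 6ae8d72b64756a
  after D2: wrote 7B at 0x17 = 2b64756a5f3e1e
  after D3: wrote 6B at 0x06 = 6a5f3e1e8036
  after D4: wrote 4B at 0x14 = 3e1e8036
query mem[0x16]=0x80, mem[0x1d]=0x1e, mem[0x2a]=0x64, mem[0x0f]=0x75, mem[0x21]=0x04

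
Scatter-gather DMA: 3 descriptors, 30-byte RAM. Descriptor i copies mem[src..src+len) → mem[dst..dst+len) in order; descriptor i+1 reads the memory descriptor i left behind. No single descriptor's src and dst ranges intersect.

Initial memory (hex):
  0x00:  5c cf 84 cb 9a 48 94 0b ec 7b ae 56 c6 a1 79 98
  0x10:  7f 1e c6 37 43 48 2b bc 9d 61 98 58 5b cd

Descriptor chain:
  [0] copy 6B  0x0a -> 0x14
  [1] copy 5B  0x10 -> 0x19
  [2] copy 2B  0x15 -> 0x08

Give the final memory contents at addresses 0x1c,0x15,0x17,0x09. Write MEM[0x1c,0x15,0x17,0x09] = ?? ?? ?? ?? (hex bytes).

[0] 0x0a->0x14 len=6 : ae 56 c6 a1 79 98
[1] 0x10->0x19 len=5 : 7f 1e c6 37 ae
[2] 0x15->0x08 len=2 : 56 c6
query mem[0x1c]=0x37, mem[0x15]=0x56, mem[0x17]=0xa1, mem[0x09]=0xc6

MEM[0x1c,0x15,0x17,0x09] = 37 56 a1 c6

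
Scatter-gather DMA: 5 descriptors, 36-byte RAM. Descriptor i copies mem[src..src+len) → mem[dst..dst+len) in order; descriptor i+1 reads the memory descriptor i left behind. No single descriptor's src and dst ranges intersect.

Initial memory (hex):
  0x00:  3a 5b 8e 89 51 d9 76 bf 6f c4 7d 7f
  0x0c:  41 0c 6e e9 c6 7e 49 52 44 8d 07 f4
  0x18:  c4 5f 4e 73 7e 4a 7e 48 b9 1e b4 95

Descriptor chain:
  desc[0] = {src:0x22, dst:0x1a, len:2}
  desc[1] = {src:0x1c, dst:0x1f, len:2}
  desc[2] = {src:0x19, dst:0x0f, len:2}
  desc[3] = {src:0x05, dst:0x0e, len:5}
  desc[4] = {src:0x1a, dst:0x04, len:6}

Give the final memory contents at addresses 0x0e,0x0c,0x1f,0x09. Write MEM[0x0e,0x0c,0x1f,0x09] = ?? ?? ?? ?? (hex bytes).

#0 dst[0x1a+2] := {0xb4,0x95}
#1 dst[0x1f+2] := {0x7e,0x4a}
#2 dst[0x0f+2] := {0x5f,0xb4}
#3 dst[0x0e+5] := {0xd9,0x76,0xbf,0x6f,0xc4}
#4 dst[0x04+6] := {0xb4,0x95,0x7e,0x4a,0x7e,0x7e}
query mem[0x0e]=0xd9, mem[0x0c]=0x41, mem[0x1f]=0x7e, mem[0x09]=0x7e

MEM[0x0e,0x0c,0x1f,0x09] = d9 41 7e 7e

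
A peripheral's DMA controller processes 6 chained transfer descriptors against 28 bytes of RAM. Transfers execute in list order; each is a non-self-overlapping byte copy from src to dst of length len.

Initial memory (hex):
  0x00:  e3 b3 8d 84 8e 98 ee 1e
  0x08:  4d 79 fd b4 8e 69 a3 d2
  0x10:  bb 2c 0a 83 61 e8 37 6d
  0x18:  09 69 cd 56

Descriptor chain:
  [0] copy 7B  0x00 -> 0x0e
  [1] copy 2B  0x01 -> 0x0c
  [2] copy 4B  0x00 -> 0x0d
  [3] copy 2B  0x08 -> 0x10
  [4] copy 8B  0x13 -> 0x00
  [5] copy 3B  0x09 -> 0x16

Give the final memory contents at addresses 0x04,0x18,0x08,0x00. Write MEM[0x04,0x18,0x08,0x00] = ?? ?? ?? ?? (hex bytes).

MEM[0x04,0x18,0x08,0x00] = 6d b4 4d 98

D0: mem[0x0e..0x14] <- [e3 b3 8d 84 8e 98 ee]
D1: mem[0x0c..0x0d] <- [b3 8d]
D2: mem[0x0d..0x10] <- [e3 b3 8d 84]
D3: mem[0x10..0x11] <- [4d 79]
D4: mem[0x00..0x07] <- [98 ee e8 37 6d 09 69 cd]
D5: mem[0x16..0x18] <- [79 fd b4]
query mem[0x04]=0x6d, mem[0x18]=0xb4, mem[0x08]=0x4d, mem[0x00]=0x98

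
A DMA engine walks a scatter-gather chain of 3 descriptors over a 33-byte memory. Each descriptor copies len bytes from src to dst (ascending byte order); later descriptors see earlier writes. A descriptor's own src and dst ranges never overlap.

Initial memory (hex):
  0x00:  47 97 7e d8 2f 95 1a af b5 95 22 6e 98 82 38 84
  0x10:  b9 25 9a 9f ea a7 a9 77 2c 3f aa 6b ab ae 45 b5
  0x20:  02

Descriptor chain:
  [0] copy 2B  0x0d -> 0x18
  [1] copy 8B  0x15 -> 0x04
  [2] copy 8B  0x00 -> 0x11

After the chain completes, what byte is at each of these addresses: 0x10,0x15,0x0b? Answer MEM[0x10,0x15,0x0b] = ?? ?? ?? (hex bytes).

D0: mem[0x18..0x19] <- [82 38]
D1: mem[0x04..0x0b] <- [a7 a9 77 82 38 aa 6b ab]
D2: mem[0x11..0x18] <- [47 97 7e d8 a7 a9 77 82]
query mem[0x10]=0xb9, mem[0x15]=0xa7, mem[0x0b]=0xab

MEM[0x10,0x15,0x0b] = b9 a7 ab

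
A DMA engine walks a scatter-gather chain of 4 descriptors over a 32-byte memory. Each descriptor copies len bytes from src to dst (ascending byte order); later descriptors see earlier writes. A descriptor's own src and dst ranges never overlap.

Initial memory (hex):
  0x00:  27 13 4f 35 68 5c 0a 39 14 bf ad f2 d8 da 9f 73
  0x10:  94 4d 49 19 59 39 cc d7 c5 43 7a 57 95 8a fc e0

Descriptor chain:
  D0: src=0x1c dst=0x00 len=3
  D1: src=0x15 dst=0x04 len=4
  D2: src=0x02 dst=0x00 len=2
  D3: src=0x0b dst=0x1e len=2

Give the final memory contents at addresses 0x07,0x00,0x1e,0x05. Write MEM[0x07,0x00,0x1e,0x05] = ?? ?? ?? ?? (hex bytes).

MEM[0x07,0x00,0x1e,0x05] = c5 fc f2 cc

  after D0: wrote 3B at 0x00 = 958afc
  after D1: wrote 4B at 0x04 = 39ccd7c5
  after D2: wrote 2B at 0x00 = fc35
  after D3: wrote 2B at 0x1e = f2d8
query mem[0x07]=0xc5, mem[0x00]=0xfc, mem[0x1e]=0xf2, mem[0x05]=0xcc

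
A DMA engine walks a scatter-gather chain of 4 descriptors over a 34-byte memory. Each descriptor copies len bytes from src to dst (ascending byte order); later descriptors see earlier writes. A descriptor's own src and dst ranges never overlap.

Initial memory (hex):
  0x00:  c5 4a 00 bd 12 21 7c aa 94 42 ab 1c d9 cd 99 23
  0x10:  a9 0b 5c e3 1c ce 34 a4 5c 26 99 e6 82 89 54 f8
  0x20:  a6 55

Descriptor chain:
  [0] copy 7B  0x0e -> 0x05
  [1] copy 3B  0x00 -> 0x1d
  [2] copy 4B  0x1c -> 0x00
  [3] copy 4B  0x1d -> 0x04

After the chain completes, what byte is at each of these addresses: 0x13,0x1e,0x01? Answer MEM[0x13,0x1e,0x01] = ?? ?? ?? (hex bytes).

MEM[0x13,0x1e,0x01] = e3 4a c5

#0 dst[0x05+7] := {0x99,0x23,0xa9,0x0b,0x5c,0xe3,0x1c}
#1 dst[0x1d+3] := {0xc5,0x4a,0x00}
#2 dst[0x00+4] := {0x82,0xc5,0x4a,0x00}
#3 dst[0x04+4] := {0xc5,0x4a,0x00,0xa6}
query mem[0x13]=0xe3, mem[0x1e]=0x4a, mem[0x01]=0xc5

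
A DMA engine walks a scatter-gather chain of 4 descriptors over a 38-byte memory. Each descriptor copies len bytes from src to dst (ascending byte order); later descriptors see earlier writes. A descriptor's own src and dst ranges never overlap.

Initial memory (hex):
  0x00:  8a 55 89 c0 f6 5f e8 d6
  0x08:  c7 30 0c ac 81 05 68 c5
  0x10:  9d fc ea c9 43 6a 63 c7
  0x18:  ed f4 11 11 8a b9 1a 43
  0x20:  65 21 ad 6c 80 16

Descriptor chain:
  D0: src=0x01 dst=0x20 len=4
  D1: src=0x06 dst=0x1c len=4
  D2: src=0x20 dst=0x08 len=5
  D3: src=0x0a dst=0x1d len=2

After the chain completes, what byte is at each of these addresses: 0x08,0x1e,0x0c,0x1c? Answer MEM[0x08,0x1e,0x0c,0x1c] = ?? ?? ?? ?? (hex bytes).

[0] 0x01->0x20 len=4 : 55 89 c0 f6
[1] 0x06->0x1c len=4 : e8 d6 c7 30
[2] 0x20->0x08 len=5 : 55 89 c0 f6 80
[3] 0x0a->0x1d len=2 : c0 f6
query mem[0x08]=0x55, mem[0x1e]=0xf6, mem[0x0c]=0x80, mem[0x1c]=0xe8

MEM[0x08,0x1e,0x0c,0x1c] = 55 f6 80 e8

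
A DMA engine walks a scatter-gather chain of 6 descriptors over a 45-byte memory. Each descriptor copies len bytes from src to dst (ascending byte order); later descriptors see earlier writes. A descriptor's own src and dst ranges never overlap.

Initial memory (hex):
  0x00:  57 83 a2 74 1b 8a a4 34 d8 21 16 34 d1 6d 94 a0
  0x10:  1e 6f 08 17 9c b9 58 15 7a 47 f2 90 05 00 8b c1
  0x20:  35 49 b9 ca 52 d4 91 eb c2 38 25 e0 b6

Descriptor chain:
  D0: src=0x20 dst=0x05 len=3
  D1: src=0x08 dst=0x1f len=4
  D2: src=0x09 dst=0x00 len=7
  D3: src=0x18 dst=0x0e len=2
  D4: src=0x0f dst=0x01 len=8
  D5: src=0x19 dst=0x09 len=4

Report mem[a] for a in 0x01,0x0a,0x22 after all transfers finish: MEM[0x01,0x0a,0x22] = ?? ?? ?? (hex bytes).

MEM[0x01,0x0a,0x22] = 47 f2 34

#0 dst[0x05+3] := {0x35,0x49,0xb9}
#1 dst[0x1f+4] := {0xd8,0x21,0x16,0x34}
#2 dst[0x00+7] := {0x21,0x16,0x34,0xd1,0x6d,0x94,0xa0}
#3 dst[0x0e+2] := {0x7a,0x47}
#4 dst[0x01+8] := {0x47,0x1e,0x6f,0x08,0x17,0x9c,0xb9,0x58}
#5 dst[0x09+4] := {0x47,0xf2,0x90,0x05}
query mem[0x01]=0x47, mem[0x0a]=0xf2, mem[0x22]=0x34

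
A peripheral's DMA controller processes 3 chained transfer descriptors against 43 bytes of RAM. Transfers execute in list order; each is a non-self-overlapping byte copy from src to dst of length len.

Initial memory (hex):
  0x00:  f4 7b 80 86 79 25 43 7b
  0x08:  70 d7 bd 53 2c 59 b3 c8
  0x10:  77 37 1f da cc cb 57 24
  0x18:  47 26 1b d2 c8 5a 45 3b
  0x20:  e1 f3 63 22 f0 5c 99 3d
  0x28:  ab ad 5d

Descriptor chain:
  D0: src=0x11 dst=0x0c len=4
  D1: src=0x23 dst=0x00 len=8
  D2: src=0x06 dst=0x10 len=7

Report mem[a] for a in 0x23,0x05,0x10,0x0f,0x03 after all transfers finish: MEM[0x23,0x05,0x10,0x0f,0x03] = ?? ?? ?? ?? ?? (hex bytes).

#0 dst[0x0c+4] := {0x37,0x1f,0xda,0xcc}
#1 dst[0x00+8] := {0x22,0xf0,0x5c,0x99,0x3d,0xab,0xad,0x5d}
#2 dst[0x10+7] := {0xad,0x5d,0x70,0xd7,0xbd,0x53,0x37}
query mem[0x23]=0x22, mem[0x05]=0xab, mem[0x10]=0xad, mem[0x0f]=0xcc, mem[0x03]=0x99

MEM[0x23,0x05,0x10,0x0f,0x03] = 22 ab ad cc 99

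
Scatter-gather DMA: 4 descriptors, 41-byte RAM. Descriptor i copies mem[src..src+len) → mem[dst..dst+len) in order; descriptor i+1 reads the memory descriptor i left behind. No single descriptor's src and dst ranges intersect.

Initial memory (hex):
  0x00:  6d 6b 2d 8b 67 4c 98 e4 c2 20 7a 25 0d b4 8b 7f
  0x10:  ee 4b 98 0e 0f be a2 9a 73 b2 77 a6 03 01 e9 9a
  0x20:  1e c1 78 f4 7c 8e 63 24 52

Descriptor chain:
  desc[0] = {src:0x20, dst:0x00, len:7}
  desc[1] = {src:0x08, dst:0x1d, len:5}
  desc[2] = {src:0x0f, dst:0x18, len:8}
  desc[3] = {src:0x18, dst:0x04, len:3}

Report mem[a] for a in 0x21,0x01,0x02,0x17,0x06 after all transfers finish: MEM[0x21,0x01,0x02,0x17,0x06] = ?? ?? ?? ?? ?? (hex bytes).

MEM[0x21,0x01,0x02,0x17,0x06] = 0d c1 78 9a 4b

#0 dst[0x00+7] := {0x1e,0xc1,0x78,0xf4,0x7c,0x8e,0x63}
#1 dst[0x1d+5] := {0xc2,0x20,0x7a,0x25,0x0d}
#2 dst[0x18+8] := {0x7f,0xee,0x4b,0x98,0x0e,0x0f,0xbe,0xa2}
#3 dst[0x04+3] := {0x7f,0xee,0x4b}
query mem[0x21]=0x0d, mem[0x01]=0xc1, mem[0x02]=0x78, mem[0x17]=0x9a, mem[0x06]=0x4b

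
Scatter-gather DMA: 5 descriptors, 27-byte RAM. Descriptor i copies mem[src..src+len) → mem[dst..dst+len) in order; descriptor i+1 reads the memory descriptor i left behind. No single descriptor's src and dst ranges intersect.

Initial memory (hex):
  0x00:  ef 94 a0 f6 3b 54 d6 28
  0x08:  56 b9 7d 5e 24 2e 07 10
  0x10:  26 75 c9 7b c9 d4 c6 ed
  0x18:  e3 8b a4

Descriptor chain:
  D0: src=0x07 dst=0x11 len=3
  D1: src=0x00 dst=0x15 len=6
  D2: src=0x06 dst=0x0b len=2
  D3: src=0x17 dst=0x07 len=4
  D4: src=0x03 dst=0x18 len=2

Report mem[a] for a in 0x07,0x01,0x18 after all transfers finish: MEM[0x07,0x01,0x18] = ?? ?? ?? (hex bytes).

D0: mem[0x11..0x13] <- [28 56 b9]
D1: mem[0x15..0x1a] <- [ef 94 a0 f6 3b 54]
D2: mem[0x0b..0x0c] <- [d6 28]
D3: mem[0x07..0x0a] <- [a0 f6 3b 54]
D4: mem[0x18..0x19] <- [f6 3b]
query mem[0x07]=0xa0, mem[0x01]=0x94, mem[0x18]=0xf6

MEM[0x07,0x01,0x18] = a0 94 f6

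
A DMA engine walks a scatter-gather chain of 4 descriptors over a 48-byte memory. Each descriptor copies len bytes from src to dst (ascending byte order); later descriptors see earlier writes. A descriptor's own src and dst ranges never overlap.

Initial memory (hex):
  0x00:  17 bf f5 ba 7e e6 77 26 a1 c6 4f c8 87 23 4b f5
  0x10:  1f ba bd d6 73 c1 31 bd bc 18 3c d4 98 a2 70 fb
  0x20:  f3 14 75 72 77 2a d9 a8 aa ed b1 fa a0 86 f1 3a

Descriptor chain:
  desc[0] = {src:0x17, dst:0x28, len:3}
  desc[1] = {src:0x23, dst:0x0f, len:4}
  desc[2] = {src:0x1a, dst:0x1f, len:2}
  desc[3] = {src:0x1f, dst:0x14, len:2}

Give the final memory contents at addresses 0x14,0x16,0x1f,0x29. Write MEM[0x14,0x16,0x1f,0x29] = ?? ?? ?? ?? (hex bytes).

D0: mem[0x28..0x2a] <- [bd bc 18]
D1: mem[0x0f..0x12] <- [72 77 2a d9]
D2: mem[0x1f..0x20] <- [3c d4]
D3: mem[0x14..0x15] <- [3c d4]
query mem[0x14]=0x3c, mem[0x16]=0x31, mem[0x1f]=0x3c, mem[0x29]=0xbc

MEM[0x14,0x16,0x1f,0x29] = 3c 31 3c bc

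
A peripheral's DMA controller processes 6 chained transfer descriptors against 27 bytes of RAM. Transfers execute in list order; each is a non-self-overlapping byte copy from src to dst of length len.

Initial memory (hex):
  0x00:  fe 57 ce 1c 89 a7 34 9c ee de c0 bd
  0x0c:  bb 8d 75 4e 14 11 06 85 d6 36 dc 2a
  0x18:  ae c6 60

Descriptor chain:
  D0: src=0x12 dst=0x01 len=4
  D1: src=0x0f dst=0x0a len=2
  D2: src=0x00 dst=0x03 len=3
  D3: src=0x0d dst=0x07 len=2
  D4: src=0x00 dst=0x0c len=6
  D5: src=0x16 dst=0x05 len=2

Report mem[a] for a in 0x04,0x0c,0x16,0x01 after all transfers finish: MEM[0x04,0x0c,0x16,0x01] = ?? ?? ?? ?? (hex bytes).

[0] 0x12->0x01 len=4 : 06 85 d6 36
[1] 0x0f->0x0a len=2 : 4e 14
[2] 0x00->0x03 len=3 : fe 06 85
[3] 0x0d->0x07 len=2 : 8d 75
[4] 0x00->0x0c len=6 : fe 06 85 fe 06 85
[5] 0x16->0x05 len=2 : dc 2a
query mem[0x04]=0x06, mem[0x0c]=0xfe, mem[0x16]=0xdc, mem[0x01]=0x06

MEM[0x04,0x0c,0x16,0x01] = 06 fe dc 06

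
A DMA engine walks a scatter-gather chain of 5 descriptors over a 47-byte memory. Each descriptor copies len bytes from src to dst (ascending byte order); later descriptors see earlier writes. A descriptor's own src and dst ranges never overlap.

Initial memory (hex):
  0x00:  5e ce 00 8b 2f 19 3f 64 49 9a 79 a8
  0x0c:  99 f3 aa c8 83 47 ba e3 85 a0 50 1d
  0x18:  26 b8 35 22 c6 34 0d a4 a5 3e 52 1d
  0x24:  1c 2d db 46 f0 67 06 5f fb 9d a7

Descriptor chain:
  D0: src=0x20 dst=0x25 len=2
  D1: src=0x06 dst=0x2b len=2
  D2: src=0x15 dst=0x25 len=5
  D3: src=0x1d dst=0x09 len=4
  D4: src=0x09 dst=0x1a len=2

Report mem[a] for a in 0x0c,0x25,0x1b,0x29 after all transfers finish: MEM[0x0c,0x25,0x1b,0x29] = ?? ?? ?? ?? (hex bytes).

MEM[0x0c,0x25,0x1b,0x29] = a5 a0 0d b8

[0] 0x20->0x25 len=2 : a5 3e
[1] 0x06->0x2b len=2 : 3f 64
[2] 0x15->0x25 len=5 : a0 50 1d 26 b8
[3] 0x1d->0x09 len=4 : 34 0d a4 a5
[4] 0x09->0x1a len=2 : 34 0d
query mem[0x0c]=0xa5, mem[0x25]=0xa0, mem[0x1b]=0x0d, mem[0x29]=0xb8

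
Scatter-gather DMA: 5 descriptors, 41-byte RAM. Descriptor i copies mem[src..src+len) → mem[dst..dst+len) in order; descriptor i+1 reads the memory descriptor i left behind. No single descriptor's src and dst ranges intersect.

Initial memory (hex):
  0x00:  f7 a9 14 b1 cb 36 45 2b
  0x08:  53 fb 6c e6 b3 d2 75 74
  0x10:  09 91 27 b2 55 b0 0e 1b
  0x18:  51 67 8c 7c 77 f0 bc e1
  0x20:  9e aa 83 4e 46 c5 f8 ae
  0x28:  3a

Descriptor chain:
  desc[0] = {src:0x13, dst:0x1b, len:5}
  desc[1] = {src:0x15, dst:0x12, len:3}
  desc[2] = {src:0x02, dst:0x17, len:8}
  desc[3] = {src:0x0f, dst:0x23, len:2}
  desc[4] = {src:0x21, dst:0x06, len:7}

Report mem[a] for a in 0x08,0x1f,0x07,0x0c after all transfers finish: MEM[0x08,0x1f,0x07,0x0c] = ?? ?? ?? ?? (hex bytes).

MEM[0x08,0x1f,0x07,0x0c] = 74 1b 83 ae

[0] 0x13->0x1b len=5 : b2 55 b0 0e 1b
[1] 0x15->0x12 len=3 : b0 0e 1b
[2] 0x02->0x17 len=8 : 14 b1 cb 36 45 2b 53 fb
[3] 0x0f->0x23 len=2 : 74 09
[4] 0x21->0x06 len=7 : aa 83 74 09 c5 f8 ae
query mem[0x08]=0x74, mem[0x1f]=0x1b, mem[0x07]=0x83, mem[0x0c]=0xae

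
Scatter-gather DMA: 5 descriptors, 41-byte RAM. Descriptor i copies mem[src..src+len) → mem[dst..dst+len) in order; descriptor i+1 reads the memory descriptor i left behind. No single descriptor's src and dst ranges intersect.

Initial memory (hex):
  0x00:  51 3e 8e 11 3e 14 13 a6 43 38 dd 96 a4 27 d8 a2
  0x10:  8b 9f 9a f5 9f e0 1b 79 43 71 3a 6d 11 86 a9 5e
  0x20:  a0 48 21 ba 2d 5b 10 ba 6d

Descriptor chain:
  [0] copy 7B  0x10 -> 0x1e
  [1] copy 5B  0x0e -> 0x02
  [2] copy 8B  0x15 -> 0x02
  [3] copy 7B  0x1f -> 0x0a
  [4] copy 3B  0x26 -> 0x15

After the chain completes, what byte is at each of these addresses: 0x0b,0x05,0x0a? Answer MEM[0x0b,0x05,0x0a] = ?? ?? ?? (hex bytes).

MEM[0x0b,0x05,0x0a] = 9a 43 9f

D0: mem[0x1e..0x24] <- [8b 9f 9a f5 9f e0 1b]
D1: mem[0x02..0x06] <- [d8 a2 8b 9f 9a]
D2: mem[0x02..0x09] <- [e0 1b 79 43 71 3a 6d 11]
D3: mem[0x0a..0x10] <- [9f 9a f5 9f e0 1b 5b]
D4: mem[0x15..0x17] <- [10 ba 6d]
query mem[0x0b]=0x9a, mem[0x05]=0x43, mem[0x0a]=0x9f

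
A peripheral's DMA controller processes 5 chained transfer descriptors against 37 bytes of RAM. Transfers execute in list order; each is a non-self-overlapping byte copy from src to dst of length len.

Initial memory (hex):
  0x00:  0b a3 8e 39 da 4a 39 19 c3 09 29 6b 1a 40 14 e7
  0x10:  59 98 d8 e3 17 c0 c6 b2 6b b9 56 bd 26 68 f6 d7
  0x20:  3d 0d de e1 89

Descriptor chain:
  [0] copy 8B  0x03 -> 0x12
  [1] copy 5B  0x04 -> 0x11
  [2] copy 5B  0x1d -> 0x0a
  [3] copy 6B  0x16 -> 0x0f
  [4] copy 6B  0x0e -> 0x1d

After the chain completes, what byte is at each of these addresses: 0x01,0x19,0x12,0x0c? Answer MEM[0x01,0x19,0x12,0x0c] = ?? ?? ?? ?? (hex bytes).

#0 dst[0x12+8] := {0x39,0xda,0x4a,0x39,0x19,0xc3,0x09,0x29}
#1 dst[0x11+5] := {0xda,0x4a,0x39,0x19,0xc3}
#2 dst[0x0a+5] := {0x68,0xf6,0xd7,0x3d,0x0d}
#3 dst[0x0f+6] := {0x19,0xc3,0x09,0x29,0x56,0xbd}
#4 dst[0x1d+6] := {0x0d,0x19,0xc3,0x09,0x29,0x56}
query mem[0x01]=0xa3, mem[0x19]=0x29, mem[0x12]=0x29, mem[0x0c]=0xd7

MEM[0x01,0x19,0x12,0x0c] = a3 29 29 d7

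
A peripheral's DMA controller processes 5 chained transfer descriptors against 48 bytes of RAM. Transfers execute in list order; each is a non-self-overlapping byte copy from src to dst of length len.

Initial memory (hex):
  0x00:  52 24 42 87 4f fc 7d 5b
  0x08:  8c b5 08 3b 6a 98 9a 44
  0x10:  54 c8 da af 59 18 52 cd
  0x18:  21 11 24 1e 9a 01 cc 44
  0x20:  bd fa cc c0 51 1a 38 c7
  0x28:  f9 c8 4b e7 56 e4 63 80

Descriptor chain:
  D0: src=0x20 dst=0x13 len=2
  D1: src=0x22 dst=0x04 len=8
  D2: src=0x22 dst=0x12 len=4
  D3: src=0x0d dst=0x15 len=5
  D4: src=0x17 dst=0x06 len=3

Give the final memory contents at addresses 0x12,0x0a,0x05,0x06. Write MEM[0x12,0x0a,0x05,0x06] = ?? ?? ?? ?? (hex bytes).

D0: mem[0x13..0x14] <- [bd fa]
D1: mem[0x04..0x0b] <- [cc c0 51 1a 38 c7 f9 c8]
D2: mem[0x12..0x15] <- [cc c0 51 1a]
D3: mem[0x15..0x19] <- [98 9a 44 54 c8]
D4: mem[0x06..0x08] <- [44 54 c8]
query mem[0x12]=0xcc, mem[0x0a]=0xf9, mem[0x05]=0xc0, mem[0x06]=0x44

MEM[0x12,0x0a,0x05,0x06] = cc f9 c0 44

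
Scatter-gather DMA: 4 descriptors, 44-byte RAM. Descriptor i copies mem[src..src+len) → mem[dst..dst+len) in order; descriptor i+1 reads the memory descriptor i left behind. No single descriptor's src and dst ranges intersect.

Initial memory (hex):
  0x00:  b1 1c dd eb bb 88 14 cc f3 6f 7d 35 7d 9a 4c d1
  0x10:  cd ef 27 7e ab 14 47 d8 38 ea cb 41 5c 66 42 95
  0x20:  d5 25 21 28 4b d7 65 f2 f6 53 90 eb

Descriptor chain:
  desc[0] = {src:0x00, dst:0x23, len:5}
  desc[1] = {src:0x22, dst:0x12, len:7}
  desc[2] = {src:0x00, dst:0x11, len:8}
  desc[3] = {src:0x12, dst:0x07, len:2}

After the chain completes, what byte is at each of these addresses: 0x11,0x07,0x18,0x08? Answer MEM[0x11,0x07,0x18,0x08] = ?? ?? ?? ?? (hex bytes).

  after D0: wrote 5B at 0x23 = b11cddebbb
  after D1: wrote 7B at 0x12 = 21b11cddebbbf6
  after D2: wrote 8B at 0x11 = b11cddebbb8814cc
  after D3: wrote 2B at 0x07 = 1cdd
query mem[0x11]=0xb1, mem[0x07]=0x1c, mem[0x18]=0xcc, mem[0x08]=0xdd

MEM[0x11,0x07,0x18,0x08] = b1 1c cc dd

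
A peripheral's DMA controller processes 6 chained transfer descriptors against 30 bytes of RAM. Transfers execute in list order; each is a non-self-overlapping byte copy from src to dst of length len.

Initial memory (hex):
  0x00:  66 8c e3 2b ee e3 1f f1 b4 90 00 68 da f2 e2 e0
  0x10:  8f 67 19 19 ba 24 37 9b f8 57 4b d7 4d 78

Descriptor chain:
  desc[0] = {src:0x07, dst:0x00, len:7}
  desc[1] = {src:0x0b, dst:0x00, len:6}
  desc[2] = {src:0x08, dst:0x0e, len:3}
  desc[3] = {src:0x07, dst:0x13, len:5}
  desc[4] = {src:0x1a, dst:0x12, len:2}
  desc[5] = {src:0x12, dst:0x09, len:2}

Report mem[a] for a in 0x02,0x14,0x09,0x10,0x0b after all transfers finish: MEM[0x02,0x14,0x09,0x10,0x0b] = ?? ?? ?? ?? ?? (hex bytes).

MEM[0x02,0x14,0x09,0x10,0x0b] = f2 b4 4b 00 68

[0] 0x07->0x00 len=7 : f1 b4 90 00 68 da f2
[1] 0x0b->0x00 len=6 : 68 da f2 e2 e0 8f
[2] 0x08->0x0e len=3 : b4 90 00
[3] 0x07->0x13 len=5 : f1 b4 90 00 68
[4] 0x1a->0x12 len=2 : 4b d7
[5] 0x12->0x09 len=2 : 4b d7
query mem[0x02]=0xf2, mem[0x14]=0xb4, mem[0x09]=0x4b, mem[0x10]=0x00, mem[0x0b]=0x68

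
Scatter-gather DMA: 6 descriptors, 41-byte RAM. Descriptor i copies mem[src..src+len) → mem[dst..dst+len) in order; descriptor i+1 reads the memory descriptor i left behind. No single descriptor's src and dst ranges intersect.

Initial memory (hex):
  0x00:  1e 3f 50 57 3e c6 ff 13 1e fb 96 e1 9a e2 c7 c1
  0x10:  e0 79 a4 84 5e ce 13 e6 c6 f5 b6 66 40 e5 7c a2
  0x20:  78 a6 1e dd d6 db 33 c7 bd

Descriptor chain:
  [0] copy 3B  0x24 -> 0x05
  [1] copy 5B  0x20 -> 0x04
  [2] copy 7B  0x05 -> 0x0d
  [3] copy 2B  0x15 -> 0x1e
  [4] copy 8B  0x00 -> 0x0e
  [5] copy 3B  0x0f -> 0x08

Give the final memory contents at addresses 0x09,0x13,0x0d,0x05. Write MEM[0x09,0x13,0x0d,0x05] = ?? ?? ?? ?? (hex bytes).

[0] 0x24->0x05 len=3 : d6 db 33
[1] 0x20->0x04 len=5 : 78 a6 1e dd d6
[2] 0x05->0x0d len=7 : a6 1e dd d6 fb 96 e1
[3] 0x15->0x1e len=2 : ce 13
[4] 0x00->0x0e len=8 : 1e 3f 50 57 78 a6 1e dd
[5] 0x0f->0x08 len=3 : 3f 50 57
query mem[0x09]=0x50, mem[0x13]=0xa6, mem[0x0d]=0xa6, mem[0x05]=0xa6

MEM[0x09,0x13,0x0d,0x05] = 50 a6 a6 a6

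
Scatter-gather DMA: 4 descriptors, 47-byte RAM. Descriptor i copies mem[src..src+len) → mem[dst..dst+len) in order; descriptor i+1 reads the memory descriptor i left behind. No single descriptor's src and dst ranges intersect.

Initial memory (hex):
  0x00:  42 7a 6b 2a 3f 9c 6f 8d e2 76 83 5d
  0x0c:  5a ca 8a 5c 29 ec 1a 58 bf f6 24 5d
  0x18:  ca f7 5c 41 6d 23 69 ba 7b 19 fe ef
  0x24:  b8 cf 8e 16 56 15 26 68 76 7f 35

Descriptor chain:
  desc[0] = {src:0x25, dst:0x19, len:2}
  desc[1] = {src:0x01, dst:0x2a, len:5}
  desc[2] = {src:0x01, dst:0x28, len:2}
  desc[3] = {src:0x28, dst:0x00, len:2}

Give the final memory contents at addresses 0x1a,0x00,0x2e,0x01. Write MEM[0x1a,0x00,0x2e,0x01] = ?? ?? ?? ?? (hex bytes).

MEM[0x1a,0x00,0x2e,0x01] = 8e 7a 9c 6b

[0] 0x25->0x19 len=2 : cf 8e
[1] 0x01->0x2a len=5 : 7a 6b 2a 3f 9c
[2] 0x01->0x28 len=2 : 7a 6b
[3] 0x28->0x00 len=2 : 7a 6b
query mem[0x1a]=0x8e, mem[0x00]=0x7a, mem[0x2e]=0x9c, mem[0x01]=0x6b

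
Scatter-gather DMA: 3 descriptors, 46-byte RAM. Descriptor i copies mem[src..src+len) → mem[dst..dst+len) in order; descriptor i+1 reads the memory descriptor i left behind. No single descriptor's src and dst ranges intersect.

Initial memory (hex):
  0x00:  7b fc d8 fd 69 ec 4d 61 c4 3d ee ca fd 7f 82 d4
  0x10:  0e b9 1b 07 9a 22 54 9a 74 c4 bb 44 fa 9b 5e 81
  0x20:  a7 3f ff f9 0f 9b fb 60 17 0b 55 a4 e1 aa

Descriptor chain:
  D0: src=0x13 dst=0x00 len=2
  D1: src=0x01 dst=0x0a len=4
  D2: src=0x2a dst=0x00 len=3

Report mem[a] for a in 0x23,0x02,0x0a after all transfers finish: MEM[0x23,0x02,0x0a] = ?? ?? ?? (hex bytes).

MEM[0x23,0x02,0x0a] = f9 e1 9a

#0 dst[0x00+2] := {0x07,0x9a}
#1 dst[0x0a+4] := {0x9a,0xd8,0xfd,0x69}
#2 dst[0x00+3] := {0x55,0xa4,0xe1}
query mem[0x23]=0xf9, mem[0x02]=0xe1, mem[0x0a]=0x9a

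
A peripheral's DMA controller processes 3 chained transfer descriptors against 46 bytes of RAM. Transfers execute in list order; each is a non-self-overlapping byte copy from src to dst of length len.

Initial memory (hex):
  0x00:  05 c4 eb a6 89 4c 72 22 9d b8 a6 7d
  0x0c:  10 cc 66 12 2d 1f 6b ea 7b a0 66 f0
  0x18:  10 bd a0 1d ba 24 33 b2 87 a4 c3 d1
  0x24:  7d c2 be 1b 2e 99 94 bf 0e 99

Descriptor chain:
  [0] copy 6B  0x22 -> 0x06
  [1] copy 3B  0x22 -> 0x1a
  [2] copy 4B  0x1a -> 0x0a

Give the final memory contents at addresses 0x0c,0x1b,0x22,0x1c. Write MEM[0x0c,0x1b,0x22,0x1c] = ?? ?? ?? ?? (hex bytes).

D0: mem[0x06..0x0b] <- [c3 d1 7d c2 be 1b]
D1: mem[0x1a..0x1c] <- [c3 d1 7d]
D2: mem[0x0a..0x0d] <- [c3 d1 7d 24]
query mem[0x0c]=0x7d, mem[0x1b]=0xd1, mem[0x22]=0xc3, mem[0x1c]=0x7d

MEM[0x0c,0x1b,0x22,0x1c] = 7d d1 c3 7d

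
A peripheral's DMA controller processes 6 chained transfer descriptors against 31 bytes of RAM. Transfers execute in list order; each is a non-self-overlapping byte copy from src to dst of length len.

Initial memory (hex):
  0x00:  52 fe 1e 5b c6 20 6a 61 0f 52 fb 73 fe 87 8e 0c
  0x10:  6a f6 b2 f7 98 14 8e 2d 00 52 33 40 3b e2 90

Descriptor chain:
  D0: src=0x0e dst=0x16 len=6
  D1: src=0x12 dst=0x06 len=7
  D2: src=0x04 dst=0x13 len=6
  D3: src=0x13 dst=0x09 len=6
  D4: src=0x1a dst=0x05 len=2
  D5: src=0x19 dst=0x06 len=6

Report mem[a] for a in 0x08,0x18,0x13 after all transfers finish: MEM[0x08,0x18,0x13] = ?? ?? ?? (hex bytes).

  after D0: wrote 6B at 0x16 = 8e0c6af6b2f7
  after D1: wrote 7B at 0x06 = b2f798148e0c6a
  after D2: wrote 6B at 0x13 = c620b2f79814
  after D3: wrote 6B at 0x09 = c620b2f79814
  after D4: wrote 2B at 0x05 = b2f7
  after D5: wrote 6B at 0x06 = f6b2f73be290
query mem[0x08]=0xf7, mem[0x18]=0x14, mem[0x13]=0xc6

MEM[0x08,0x18,0x13] = f7 14 c6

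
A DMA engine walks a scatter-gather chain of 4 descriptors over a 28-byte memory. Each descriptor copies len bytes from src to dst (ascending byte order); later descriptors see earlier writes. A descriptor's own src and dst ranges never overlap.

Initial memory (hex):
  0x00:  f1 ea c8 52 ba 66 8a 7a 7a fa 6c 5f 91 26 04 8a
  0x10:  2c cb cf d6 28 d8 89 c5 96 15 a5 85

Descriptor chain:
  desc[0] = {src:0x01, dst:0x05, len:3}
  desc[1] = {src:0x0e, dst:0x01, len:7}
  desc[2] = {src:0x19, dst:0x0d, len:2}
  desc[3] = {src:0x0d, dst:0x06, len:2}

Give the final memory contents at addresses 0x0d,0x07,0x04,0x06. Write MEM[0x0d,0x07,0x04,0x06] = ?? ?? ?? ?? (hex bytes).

  after D0: wrote 3B at 0x05 = eac852
  after D1: wrote 7B at 0x01 = 048a2ccbcfd628
  after D2: wrote 2B at 0x0d = 15a5
  after D3: wrote 2B at 0x06 = 15a5
query mem[0x0d]=0x15, mem[0x07]=0xa5, mem[0x04]=0xcb, mem[0x06]=0x15

MEM[0x0d,0x07,0x04,0x06] = 15 a5 cb 15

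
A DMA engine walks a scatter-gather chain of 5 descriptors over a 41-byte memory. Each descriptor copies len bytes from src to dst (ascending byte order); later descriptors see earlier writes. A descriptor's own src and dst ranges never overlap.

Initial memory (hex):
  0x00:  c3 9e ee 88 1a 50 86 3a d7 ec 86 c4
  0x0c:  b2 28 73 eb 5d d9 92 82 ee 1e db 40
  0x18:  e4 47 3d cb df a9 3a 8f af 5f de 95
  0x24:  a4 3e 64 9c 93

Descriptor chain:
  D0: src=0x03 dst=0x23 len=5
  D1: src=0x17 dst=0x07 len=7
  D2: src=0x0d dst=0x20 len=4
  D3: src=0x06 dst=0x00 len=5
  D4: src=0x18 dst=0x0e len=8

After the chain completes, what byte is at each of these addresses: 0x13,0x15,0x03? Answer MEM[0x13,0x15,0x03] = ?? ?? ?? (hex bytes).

  after D0: wrote 5B at 0x23 = 881a50863a
  after D1: wrote 7B at 0x07 = 40e4473dcbdfa9
  after D2: wrote 4B at 0x20 = a973eb5d
  after D3: wrote 5B at 0x00 = 8640e4473d
  after D4: wrote 8B at 0x0e = e4473dcbdfa93a8f
query mem[0x13]=0xa9, mem[0x15]=0x8f, mem[0x03]=0x47

MEM[0x13,0x15,0x03] = a9 8f 47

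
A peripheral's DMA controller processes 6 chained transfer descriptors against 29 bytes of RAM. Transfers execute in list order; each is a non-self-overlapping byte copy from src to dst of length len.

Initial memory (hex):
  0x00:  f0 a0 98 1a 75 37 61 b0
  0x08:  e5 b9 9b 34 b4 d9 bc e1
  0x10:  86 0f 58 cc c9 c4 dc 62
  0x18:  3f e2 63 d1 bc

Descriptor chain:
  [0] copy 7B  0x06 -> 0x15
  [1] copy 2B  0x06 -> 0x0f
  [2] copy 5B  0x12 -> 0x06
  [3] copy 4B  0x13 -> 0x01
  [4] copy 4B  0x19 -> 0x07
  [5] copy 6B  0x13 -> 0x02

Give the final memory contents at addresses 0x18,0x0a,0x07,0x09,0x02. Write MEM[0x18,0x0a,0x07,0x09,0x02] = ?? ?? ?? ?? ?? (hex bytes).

[0] 0x06->0x15 len=7 : 61 b0 e5 b9 9b 34 b4
[1] 0x06->0x0f len=2 : 61 b0
[2] 0x12->0x06 len=5 : 58 cc c9 61 b0
[3] 0x13->0x01 len=4 : cc c9 61 b0
[4] 0x19->0x07 len=4 : 9b 34 b4 bc
[5] 0x13->0x02 len=6 : cc c9 61 b0 e5 b9
query mem[0x18]=0xb9, mem[0x0a]=0xbc, mem[0x07]=0xb9, mem[0x09]=0xb4, mem[0x02]=0xcc

MEM[0x18,0x0a,0x07,0x09,0x02] = b9 bc b9 b4 cc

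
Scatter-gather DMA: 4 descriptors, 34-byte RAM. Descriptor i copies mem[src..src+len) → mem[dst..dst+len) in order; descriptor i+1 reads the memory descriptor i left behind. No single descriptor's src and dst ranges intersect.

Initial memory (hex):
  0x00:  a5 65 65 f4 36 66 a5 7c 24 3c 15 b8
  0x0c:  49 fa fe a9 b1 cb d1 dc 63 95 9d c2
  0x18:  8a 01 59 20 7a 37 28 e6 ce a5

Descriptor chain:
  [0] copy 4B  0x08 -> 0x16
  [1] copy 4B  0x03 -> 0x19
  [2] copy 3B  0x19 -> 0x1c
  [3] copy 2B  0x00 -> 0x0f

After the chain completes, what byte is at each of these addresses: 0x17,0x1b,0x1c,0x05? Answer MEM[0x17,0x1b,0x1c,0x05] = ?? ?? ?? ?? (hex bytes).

MEM[0x17,0x1b,0x1c,0x05] = 3c 66 f4 66

  after D0: wrote 4B at 0x16 = 243c15b8
  after D1: wrote 4B at 0x19 = f43666a5
  after D2: wrote 3B at 0x1c = f43666
  after D3: wrote 2B at 0x0f = a565
query mem[0x17]=0x3c, mem[0x1b]=0x66, mem[0x1c]=0xf4, mem[0x05]=0x66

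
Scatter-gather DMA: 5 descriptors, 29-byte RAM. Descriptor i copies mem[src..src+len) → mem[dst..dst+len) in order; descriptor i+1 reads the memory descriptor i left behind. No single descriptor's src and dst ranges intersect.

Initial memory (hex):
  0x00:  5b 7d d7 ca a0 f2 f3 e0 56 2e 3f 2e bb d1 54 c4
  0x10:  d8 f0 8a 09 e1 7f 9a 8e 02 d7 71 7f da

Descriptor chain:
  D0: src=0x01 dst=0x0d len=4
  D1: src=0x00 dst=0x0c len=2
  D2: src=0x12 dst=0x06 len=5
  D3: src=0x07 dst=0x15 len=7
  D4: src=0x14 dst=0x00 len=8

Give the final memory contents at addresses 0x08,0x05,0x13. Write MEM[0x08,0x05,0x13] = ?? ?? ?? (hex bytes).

#0 dst[0x0d+4] := {0x7d,0xd7,0xca,0xa0}
#1 dst[0x0c+2] := {0x5b,0x7d}
#2 dst[0x06+5] := {0x8a,0x09,0xe1,0x7f,0x9a}
#3 dst[0x15+7] := {0x09,0xe1,0x7f,0x9a,0x2e,0x5b,0x7d}
#4 dst[0x00+8] := {0xe1,0x09,0xe1,0x7f,0x9a,0x2e,0x5b,0x7d}
query mem[0x08]=0xe1, mem[0x05]=0x2e, mem[0x13]=0x09

MEM[0x08,0x05,0x13] = e1 2e 09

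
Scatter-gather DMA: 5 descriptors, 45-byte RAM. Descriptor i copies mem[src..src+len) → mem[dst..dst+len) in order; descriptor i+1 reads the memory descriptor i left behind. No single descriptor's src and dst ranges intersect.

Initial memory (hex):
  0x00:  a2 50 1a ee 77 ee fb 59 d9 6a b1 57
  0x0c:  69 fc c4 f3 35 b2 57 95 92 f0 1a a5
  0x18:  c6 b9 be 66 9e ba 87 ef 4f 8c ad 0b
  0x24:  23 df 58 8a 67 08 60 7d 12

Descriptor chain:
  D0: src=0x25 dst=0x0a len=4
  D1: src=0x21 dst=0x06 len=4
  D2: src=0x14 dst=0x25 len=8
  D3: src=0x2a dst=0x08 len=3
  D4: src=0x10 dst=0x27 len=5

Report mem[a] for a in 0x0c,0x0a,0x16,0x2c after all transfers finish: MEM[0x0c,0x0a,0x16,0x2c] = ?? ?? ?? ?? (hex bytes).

  after D0: wrote 4B at 0x0a = df588a67
  after D1: wrote 4B at 0x06 = 8cad0b23
  after D2: wrote 8B at 0x25 = 92f01aa5c6b9be66
  after D3: wrote 3B at 0x08 = b9be66
  after D4: wrote 5B at 0x27 = 35b2579592
query mem[0x0c]=0x8a, mem[0x0a]=0x66, mem[0x16]=0x1a, mem[0x2c]=0x66

MEM[0x0c,0x0a,0x16,0x2c] = 8a 66 1a 66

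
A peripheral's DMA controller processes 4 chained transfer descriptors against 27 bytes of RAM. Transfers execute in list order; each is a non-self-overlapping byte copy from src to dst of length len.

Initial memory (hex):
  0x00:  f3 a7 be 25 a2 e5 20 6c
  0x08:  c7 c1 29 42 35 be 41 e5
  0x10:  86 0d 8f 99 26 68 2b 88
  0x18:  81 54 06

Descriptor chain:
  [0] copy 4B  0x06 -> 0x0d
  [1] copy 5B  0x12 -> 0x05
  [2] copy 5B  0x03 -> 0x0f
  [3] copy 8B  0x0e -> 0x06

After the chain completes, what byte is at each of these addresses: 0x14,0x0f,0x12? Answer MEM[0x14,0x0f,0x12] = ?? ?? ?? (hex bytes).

  after D0: wrote 4B at 0x0d = 206cc7c1
  after D1: wrote 5B at 0x05 = 8f9926682b
  after D2: wrote 5B at 0x0f = 25a28f9926
  after D3: wrote 8B at 0x06 = 6c25a28f99262668
query mem[0x14]=0x26, mem[0x0f]=0x25, mem[0x12]=0x99

MEM[0x14,0x0f,0x12] = 26 25 99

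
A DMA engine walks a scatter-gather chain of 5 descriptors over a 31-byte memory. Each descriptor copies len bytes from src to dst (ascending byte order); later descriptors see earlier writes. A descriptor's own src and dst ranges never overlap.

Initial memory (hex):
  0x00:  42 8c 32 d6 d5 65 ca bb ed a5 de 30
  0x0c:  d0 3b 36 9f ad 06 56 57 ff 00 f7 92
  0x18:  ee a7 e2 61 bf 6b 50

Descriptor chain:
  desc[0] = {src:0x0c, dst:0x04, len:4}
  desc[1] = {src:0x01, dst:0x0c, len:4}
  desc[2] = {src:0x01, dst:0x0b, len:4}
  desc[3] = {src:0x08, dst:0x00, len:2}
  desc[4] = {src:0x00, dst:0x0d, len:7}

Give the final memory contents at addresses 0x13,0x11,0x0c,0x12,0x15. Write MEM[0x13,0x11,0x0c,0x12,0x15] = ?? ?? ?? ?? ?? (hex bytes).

#0 dst[0x04+4] := {0xd0,0x3b,0x36,0x9f}
#1 dst[0x0c+4] := {0x8c,0x32,0xd6,0xd0}
#2 dst[0x0b+4] := {0x8c,0x32,0xd6,0xd0}
#3 dst[0x00+2] := {0xed,0xa5}
#4 dst[0x0d+7] := {0xed,0xa5,0x32,0xd6,0xd0,0x3b,0x36}
query mem[0x13]=0x36, mem[0x11]=0xd0, mem[0x0c]=0x32, mem[0x12]=0x3b, mem[0x15]=0x00

MEM[0x13,0x11,0x0c,0x12,0x15] = 36 d0 32 3b 00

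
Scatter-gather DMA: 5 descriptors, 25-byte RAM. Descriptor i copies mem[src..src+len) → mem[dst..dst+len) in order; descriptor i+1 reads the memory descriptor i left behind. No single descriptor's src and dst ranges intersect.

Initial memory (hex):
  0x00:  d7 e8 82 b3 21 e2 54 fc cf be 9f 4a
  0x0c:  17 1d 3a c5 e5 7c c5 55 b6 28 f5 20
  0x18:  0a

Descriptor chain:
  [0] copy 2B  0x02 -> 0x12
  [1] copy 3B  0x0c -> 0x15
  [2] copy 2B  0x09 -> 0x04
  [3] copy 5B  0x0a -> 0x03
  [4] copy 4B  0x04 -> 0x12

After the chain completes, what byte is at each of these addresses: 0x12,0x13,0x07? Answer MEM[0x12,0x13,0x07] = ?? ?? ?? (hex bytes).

  after D0: wrote 2B at 0x12 = 82b3
  after D1: wrote 3B at 0x15 = 171d3a
  after D2: wrote 2B at 0x04 = be9f
  after D3: wrote 5B at 0x03 = 9f4a171d3a
  after D4: wrote 4B at 0x12 = 4a171d3a
query mem[0x12]=0x4a, mem[0x13]=0x17, mem[0x07]=0x3a

MEM[0x12,0x13,0x07] = 4a 17 3a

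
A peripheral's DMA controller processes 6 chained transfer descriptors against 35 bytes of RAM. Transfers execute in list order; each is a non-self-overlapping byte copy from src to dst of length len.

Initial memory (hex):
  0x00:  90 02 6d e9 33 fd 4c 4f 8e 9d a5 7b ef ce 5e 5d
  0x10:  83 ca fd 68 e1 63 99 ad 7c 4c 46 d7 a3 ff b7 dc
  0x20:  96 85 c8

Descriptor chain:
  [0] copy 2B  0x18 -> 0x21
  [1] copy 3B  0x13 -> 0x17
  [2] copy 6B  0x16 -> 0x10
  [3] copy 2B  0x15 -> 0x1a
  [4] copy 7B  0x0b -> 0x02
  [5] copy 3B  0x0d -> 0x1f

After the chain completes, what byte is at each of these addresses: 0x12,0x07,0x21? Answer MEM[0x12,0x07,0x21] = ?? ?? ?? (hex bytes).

MEM[0x12,0x07,0x21] = e1 99 5d

  after D0: wrote 2B at 0x21 = 7c4c
  after D1: wrote 3B at 0x17 = 68e163
  after D2: wrote 6B at 0x10 = 9968e16346d7
  after D3: wrote 2B at 0x1a = d799
  after D4: wrote 7B at 0x02 = 7befce5e5d9968
  after D5: wrote 3B at 0x1f = ce5e5d
query mem[0x12]=0xe1, mem[0x07]=0x99, mem[0x21]=0x5d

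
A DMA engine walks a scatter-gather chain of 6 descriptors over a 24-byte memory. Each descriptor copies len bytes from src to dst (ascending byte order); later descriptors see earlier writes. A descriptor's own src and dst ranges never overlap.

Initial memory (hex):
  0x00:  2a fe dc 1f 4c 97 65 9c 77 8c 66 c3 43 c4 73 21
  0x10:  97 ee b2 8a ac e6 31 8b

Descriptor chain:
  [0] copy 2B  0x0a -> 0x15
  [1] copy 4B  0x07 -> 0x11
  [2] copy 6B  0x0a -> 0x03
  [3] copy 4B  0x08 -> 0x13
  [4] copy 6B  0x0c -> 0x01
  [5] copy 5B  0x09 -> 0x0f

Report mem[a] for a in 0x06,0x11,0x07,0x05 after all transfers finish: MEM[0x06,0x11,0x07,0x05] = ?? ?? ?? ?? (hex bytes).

D0: mem[0x15..0x16] <- [66 c3]
D1: mem[0x11..0x14] <- [9c 77 8c 66]
D2: mem[0x03..0x08] <- [66 c3 43 c4 73 21]
D3: mem[0x13..0x16] <- [21 8c 66 c3]
D4: mem[0x01..0x06] <- [43 c4 73 21 97 9c]
D5: mem[0x0f..0x13] <- [8c 66 c3 43 c4]
query mem[0x06]=0x9c, mem[0x11]=0xc3, mem[0x07]=0x73, mem[0x05]=0x97

MEM[0x06,0x11,0x07,0x05] = 9c c3 73 97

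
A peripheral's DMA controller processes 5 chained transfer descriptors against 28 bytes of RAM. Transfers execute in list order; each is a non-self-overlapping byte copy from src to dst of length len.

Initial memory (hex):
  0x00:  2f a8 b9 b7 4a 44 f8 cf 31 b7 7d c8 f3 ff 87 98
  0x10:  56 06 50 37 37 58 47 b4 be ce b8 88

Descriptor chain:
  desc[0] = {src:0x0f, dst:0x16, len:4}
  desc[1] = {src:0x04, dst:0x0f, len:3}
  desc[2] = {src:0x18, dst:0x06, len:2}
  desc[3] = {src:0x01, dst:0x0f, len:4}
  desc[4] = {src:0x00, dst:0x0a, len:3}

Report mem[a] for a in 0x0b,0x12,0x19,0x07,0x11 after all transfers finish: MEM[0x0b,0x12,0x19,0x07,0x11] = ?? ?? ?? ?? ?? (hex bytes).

D0: mem[0x16..0x19] <- [98 56 06 50]
D1: mem[0x0f..0x11] <- [4a 44 f8]
D2: mem[0x06..0x07] <- [06 50]
D3: mem[0x0f..0x12] <- [a8 b9 b7 4a]
D4: mem[0x0a..0x0c] <- [2f a8 b9]
query mem[0x0b]=0xa8, mem[0x12]=0x4a, mem[0x19]=0x50, mem[0x07]=0x50, mem[0x11]=0xb7

MEM[0x0b,0x12,0x19,0x07,0x11] = a8 4a 50 50 b7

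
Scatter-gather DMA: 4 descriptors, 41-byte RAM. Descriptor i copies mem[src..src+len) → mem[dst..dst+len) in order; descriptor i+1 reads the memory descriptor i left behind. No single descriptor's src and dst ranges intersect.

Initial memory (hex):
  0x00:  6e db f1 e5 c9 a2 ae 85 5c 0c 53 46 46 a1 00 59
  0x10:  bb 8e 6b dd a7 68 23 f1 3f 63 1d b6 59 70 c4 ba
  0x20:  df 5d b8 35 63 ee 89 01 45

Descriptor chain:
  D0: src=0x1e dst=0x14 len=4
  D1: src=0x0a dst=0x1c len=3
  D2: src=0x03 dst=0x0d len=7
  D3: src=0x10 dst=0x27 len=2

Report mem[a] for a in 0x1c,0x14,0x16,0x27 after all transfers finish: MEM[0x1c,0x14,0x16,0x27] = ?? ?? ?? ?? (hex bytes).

[0] 0x1e->0x14 len=4 : c4 ba df 5d
[1] 0x0a->0x1c len=3 : 53 46 46
[2] 0x03->0x0d len=7 : e5 c9 a2 ae 85 5c 0c
[3] 0x10->0x27 len=2 : ae 85
query mem[0x1c]=0x53, mem[0x14]=0xc4, mem[0x16]=0xdf, mem[0x27]=0xae

MEM[0x1c,0x14,0x16,0x27] = 53 c4 df ae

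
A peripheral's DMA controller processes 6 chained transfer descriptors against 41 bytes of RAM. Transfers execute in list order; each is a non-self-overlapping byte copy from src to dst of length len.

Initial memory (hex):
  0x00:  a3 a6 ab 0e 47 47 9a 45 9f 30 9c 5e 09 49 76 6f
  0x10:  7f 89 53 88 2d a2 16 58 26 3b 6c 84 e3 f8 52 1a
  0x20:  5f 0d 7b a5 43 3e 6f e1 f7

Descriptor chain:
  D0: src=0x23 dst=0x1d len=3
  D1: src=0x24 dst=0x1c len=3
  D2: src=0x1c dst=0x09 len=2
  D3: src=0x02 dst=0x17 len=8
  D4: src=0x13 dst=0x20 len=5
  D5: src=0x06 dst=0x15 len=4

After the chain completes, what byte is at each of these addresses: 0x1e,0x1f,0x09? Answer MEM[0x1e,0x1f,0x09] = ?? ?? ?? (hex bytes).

[0] 0x23->0x1d len=3 : a5 43 3e
[1] 0x24->0x1c len=3 : 43 3e 6f
[2] 0x1c->0x09 len=2 : 43 3e
[3] 0x02->0x17 len=8 : ab 0e 47 47 9a 45 9f 43
[4] 0x13->0x20 len=5 : 88 2d a2 16 ab
[5] 0x06->0x15 len=4 : 9a 45 9f 43
query mem[0x1e]=0x43, mem[0x1f]=0x3e, mem[0x09]=0x43

MEM[0x1e,0x1f,0x09] = 43 3e 43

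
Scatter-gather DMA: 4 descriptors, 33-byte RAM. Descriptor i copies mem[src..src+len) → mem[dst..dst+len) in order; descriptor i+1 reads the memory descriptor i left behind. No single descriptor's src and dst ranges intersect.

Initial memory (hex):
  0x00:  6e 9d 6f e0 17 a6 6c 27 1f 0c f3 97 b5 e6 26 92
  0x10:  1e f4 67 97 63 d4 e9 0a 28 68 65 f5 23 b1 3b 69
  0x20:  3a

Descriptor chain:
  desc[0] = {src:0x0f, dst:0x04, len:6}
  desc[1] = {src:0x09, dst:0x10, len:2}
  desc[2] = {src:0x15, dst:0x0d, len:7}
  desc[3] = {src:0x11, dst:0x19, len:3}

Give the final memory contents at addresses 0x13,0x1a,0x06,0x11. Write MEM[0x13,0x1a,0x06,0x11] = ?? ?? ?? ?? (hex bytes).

[0] 0x0f->0x04 len=6 : 92 1e f4 67 97 63
[1] 0x09->0x10 len=2 : 63 f3
[2] 0x15->0x0d len=7 : d4 e9 0a 28 68 65 f5
[3] 0x11->0x19 len=3 : 68 65 f5
query mem[0x13]=0xf5, mem[0x1a]=0x65, mem[0x06]=0xf4, mem[0x11]=0x68

MEM[0x13,0x1a,0x06,0x11] = f5 65 f4 68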